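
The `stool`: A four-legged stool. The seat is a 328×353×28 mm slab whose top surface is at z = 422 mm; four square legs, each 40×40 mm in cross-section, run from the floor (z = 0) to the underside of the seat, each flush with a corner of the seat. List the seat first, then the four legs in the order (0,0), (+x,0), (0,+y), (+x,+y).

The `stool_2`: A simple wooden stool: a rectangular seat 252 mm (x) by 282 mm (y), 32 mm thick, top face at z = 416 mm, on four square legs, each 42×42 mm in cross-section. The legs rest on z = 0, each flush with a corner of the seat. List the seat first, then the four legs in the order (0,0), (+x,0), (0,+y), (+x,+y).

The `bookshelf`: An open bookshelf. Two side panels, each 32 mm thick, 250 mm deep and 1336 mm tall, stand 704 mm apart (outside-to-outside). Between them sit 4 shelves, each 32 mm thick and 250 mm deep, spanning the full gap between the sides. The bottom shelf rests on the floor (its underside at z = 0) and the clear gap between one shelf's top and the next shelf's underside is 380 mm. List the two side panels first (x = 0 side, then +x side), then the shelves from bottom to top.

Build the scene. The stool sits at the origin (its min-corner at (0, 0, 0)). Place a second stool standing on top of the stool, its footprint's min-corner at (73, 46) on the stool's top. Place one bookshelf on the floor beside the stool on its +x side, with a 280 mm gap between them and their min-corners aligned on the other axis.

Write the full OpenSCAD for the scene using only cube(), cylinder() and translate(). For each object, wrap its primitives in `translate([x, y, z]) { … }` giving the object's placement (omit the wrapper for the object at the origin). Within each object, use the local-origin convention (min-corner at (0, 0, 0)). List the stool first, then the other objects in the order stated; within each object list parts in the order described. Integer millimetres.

translate([0, 0, 394]) cube([328, 353, 28]);
cube([40, 40, 394]);
translate([288, 0, 0]) cube([40, 40, 394]);
translate([0, 313, 0]) cube([40, 40, 394]);
translate([288, 313, 0]) cube([40, 40, 394]);
translate([73, 46, 422]) {
  translate([0, 0, 384]) cube([252, 282, 32]);
  cube([42, 42, 384]);
  translate([210, 0, 0]) cube([42, 42, 384]);
  translate([0, 240, 0]) cube([42, 42, 384]);
  translate([210, 240, 0]) cube([42, 42, 384]);
}
translate([608, 0, 0]) {
  cube([32, 250, 1336]);
  translate([672, 0, 0]) cube([32, 250, 1336]);
  translate([32, 0, 0]) cube([640, 250, 32]);
  translate([32, 0, 412]) cube([640, 250, 32]);
  translate([32, 0, 824]) cube([640, 250, 32]);
  translate([32, 0, 1236]) cube([640, 250, 32]);
}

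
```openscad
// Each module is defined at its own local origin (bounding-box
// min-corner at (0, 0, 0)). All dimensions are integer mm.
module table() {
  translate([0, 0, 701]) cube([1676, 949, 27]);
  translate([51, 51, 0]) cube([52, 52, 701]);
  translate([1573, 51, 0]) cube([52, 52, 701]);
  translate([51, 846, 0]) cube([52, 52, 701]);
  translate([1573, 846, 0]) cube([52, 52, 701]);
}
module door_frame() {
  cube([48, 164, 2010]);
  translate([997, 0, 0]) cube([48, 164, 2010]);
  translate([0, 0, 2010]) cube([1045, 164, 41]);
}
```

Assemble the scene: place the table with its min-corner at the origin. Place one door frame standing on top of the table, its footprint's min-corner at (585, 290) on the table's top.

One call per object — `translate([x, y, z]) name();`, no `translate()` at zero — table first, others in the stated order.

table();
translate([585, 290, 728]) door_frame();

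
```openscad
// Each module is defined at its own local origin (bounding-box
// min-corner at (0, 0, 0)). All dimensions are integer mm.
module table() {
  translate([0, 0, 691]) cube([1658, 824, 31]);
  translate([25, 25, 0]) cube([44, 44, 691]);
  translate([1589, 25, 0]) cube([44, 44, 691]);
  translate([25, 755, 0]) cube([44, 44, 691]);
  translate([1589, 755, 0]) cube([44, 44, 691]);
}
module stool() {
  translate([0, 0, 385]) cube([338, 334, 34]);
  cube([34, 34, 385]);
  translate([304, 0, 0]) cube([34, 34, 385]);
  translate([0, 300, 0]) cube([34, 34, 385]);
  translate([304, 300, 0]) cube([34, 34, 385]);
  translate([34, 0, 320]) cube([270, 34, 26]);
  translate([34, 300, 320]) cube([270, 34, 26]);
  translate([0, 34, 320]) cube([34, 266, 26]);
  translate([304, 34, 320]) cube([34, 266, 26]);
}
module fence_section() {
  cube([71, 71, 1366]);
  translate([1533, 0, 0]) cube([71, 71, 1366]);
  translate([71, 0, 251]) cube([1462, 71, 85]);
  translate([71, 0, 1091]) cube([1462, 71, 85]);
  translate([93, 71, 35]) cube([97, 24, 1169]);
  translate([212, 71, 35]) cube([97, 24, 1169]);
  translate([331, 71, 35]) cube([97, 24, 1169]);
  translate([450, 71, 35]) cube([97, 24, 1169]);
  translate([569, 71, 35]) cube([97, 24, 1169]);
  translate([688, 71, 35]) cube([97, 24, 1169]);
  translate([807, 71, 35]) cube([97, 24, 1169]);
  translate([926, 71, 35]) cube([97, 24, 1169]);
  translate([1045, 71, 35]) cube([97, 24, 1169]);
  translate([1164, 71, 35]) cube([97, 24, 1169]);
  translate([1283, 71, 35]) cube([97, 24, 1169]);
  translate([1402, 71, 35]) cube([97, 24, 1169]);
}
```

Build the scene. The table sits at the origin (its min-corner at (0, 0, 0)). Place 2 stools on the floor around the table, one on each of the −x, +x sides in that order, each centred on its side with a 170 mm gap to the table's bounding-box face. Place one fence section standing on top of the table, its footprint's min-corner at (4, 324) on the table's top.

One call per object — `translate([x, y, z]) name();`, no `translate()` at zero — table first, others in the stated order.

table();
translate([-508, 245, 0]) stool();
translate([1828, 245, 0]) stool();
translate([4, 324, 722]) fence_section();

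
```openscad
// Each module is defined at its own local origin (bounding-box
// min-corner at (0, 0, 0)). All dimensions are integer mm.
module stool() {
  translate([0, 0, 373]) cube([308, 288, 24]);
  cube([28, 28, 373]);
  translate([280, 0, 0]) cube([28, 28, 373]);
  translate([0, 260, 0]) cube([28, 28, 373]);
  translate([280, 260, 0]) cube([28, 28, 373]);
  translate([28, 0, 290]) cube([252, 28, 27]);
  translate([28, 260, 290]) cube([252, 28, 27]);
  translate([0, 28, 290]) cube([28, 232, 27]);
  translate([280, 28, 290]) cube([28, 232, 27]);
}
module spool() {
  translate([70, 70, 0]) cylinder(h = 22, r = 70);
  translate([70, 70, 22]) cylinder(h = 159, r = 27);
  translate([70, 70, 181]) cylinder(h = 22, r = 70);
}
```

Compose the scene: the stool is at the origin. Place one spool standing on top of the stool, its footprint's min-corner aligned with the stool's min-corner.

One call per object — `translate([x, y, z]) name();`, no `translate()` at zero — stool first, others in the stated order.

stool();
translate([0, 0, 397]) spool();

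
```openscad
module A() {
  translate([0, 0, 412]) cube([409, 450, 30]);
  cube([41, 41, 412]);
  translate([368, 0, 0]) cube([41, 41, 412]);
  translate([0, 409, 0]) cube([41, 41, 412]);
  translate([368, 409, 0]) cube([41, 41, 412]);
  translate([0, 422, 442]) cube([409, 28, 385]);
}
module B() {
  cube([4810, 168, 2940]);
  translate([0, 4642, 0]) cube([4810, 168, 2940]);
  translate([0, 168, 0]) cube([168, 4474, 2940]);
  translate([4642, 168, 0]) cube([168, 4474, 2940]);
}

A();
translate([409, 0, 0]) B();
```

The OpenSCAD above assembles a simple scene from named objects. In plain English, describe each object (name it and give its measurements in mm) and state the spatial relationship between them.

A is a chair. The seat is a 409×450×30 mm slab with its top at z = 442 mm, on four 41×41 mm corner legs (flush with the seat edges, standing on z = 0). A flat backrest 28 mm thick, 385 mm tall, spans the full seat width and rises from the seat top along its +y edge, rear face flush with the rear of the seat.

B is the wall frame of a small rectangular building: four walls, each 2940 mm tall and 168 mm thick, enclosing a footprint 4810 mm (x) by 4810 mm (y) outside-to-outside, with no floor or roof. The front and back walls (the −y and +y sides) span the full width; the two side walls fit between them.

The house frame is against the chair's +x side, with their −y faces flush.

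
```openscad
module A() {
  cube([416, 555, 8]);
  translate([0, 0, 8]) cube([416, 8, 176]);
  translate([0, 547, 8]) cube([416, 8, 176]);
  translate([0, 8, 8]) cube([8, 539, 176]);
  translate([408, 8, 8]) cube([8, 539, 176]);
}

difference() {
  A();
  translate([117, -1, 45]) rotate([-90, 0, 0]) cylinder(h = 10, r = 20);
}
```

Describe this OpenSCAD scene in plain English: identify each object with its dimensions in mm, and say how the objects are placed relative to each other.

A is an open-topped rectangular box: outside dimensions 416×555×184 mm, with a uniform wall and base thickness of 8 mm. The base is a full 416×555 slab on the floor; four walls sit on top of the base. The front and back walls (the −y and +y sides) span the full width; the two side walls fit between them.

The open box has a circular hole of radius 20 mm through its front wall, centred at (x = 117, z = 45).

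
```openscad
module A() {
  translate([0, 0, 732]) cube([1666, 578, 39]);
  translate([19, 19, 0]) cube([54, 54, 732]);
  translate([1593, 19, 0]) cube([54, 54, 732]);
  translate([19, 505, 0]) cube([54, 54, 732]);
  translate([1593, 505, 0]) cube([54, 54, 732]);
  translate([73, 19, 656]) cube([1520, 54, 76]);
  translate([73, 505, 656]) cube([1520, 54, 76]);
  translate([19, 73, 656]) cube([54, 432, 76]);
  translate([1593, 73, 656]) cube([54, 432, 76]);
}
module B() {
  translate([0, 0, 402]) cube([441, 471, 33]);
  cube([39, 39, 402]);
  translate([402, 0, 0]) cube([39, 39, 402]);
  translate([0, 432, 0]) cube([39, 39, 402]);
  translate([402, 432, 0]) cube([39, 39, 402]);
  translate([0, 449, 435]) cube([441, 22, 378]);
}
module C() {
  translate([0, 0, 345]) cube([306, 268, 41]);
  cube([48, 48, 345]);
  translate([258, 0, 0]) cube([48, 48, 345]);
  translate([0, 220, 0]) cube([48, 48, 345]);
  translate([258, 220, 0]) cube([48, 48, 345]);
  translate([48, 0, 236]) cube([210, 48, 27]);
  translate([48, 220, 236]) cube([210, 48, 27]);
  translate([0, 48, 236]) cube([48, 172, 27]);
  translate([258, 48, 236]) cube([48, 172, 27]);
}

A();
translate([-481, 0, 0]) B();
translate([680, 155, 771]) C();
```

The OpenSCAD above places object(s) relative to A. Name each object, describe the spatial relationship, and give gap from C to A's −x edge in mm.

A is a table. B is a chair. C is a stool. The chair is on the floor beside the table on its −x side. The stool is on top of the table, centred. The gap from the stool to the table's −x edge is 680 mm.

The stool's min-x is at 680; the table's min-x is 0; gap = 680 mm.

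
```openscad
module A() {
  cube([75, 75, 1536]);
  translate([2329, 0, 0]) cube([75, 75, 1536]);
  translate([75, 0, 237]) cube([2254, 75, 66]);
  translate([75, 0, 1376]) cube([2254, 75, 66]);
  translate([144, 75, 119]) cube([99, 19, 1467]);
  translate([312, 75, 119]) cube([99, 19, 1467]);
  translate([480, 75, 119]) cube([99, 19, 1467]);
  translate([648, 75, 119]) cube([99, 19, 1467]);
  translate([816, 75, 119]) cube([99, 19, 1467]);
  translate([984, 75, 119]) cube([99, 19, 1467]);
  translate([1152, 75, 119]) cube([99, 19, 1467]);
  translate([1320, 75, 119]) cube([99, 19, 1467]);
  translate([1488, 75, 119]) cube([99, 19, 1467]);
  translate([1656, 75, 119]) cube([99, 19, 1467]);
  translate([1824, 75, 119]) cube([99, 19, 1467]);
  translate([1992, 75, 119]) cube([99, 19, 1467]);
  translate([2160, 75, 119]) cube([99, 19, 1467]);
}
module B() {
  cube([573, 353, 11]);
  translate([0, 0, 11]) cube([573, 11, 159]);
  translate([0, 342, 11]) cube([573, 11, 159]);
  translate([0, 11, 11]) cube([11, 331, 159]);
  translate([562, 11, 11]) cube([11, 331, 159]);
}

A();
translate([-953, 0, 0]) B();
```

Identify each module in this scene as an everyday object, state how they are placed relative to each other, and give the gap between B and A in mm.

A is a fence section. B is an open box. The open box is on the floor beside the fence section on its −x side. The gap between the open box and the fence section is 380 mm.

The open box's nearest face is 380 mm from the fence section's −x face.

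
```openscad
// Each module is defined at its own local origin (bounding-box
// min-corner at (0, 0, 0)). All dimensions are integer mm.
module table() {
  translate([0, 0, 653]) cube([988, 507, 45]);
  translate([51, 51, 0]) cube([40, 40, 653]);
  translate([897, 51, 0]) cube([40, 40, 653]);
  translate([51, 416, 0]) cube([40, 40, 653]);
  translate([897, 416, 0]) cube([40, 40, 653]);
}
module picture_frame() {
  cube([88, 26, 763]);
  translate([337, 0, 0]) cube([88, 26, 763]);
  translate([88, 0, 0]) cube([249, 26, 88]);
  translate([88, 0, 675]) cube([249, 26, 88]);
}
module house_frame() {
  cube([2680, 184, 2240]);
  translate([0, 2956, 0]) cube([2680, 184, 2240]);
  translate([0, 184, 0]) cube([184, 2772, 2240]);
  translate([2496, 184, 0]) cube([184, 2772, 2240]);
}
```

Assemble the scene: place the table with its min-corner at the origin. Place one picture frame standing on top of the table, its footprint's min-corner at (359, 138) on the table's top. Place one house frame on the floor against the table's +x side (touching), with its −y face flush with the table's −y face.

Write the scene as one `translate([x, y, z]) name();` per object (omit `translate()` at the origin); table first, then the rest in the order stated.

table();
translate([359, 138, 698]) picture_frame();
translate([988, 0, 0]) house_frame();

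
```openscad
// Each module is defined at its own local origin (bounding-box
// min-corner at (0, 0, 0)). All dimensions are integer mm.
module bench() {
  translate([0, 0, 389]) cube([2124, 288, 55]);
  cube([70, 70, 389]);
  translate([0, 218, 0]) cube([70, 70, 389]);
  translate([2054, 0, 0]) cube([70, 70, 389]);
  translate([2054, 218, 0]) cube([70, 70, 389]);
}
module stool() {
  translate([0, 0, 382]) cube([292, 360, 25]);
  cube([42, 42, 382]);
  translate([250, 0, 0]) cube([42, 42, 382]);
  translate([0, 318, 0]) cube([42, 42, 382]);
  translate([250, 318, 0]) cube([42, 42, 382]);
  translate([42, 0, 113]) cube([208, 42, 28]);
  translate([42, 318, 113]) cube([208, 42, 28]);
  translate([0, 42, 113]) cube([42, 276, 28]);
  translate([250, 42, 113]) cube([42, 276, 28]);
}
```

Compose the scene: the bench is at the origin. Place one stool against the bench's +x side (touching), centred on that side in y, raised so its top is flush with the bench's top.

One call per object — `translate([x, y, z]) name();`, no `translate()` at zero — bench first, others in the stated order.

bench();
translate([2124, -36, 37]) stool();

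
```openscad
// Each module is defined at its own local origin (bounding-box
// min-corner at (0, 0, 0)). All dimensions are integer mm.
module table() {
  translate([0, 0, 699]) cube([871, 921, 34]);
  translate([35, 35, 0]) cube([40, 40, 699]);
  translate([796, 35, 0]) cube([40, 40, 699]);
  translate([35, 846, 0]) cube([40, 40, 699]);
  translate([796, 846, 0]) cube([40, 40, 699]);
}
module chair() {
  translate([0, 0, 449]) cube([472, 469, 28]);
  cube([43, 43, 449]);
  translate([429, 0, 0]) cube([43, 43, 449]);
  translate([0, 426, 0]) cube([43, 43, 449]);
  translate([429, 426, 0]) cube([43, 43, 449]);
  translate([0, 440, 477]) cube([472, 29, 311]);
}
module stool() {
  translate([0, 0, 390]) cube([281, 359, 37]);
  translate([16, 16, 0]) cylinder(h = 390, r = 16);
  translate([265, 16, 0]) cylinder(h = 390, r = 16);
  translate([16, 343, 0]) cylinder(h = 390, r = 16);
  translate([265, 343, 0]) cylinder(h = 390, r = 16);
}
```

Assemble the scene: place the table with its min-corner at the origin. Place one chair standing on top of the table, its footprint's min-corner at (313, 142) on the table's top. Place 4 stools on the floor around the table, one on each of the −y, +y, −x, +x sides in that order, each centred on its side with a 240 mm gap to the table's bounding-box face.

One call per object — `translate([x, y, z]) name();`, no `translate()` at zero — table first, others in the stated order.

table();
translate([313, 142, 733]) chair();
translate([295, -599, 0]) stool();
translate([295, 1161, 0]) stool();
translate([-521, 281, 0]) stool();
translate([1111, 281, 0]) stool();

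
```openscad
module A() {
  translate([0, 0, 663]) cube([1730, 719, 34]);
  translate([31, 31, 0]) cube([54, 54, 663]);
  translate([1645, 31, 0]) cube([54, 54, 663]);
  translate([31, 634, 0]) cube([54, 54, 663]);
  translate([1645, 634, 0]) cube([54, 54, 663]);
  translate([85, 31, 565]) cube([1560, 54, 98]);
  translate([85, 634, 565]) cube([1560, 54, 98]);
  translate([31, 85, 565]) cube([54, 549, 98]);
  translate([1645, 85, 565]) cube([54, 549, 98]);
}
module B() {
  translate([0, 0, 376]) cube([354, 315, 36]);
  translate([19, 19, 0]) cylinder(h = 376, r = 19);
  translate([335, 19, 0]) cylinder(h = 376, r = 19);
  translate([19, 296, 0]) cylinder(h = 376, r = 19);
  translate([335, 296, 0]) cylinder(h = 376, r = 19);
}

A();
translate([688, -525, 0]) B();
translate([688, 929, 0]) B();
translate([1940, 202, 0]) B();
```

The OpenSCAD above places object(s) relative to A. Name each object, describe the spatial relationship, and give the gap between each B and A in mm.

A is a table. B is a stool. Three stools sit around the table at the −y, +y, +x sides. The gap between each stool and the table is 210 mm.

Each stool's nearest face is 210 mm from the table's bounding box.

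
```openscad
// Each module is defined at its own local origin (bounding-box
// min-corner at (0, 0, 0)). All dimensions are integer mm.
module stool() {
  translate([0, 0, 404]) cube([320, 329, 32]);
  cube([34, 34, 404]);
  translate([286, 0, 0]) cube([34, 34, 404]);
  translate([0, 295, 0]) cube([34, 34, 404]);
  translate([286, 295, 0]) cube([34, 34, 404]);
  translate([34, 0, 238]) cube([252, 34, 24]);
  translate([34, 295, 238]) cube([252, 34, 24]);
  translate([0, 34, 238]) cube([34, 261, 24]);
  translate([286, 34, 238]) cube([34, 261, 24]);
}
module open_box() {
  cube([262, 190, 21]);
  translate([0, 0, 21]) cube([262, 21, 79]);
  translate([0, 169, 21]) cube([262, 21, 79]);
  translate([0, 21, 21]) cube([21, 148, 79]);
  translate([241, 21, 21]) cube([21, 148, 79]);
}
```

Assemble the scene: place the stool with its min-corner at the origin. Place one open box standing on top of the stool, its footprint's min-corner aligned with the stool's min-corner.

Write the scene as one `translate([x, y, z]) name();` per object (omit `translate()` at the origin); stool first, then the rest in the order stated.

stool();
translate([0, 0, 436]) open_box();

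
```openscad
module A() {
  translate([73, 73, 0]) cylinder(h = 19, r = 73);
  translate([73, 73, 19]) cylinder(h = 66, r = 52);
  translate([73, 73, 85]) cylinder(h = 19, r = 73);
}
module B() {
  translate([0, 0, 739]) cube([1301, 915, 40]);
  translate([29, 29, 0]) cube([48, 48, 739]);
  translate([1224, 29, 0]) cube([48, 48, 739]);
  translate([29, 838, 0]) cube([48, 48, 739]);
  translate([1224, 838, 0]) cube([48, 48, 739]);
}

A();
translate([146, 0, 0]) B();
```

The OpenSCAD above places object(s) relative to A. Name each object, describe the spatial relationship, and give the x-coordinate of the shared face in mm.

A is a spool. B is a table. The table is against the spool's +x side, with their −y faces flush. The x-coordinate of the shared face is 146 mm.

The spool's +x face and the table's −x face are both at x = 146 mm.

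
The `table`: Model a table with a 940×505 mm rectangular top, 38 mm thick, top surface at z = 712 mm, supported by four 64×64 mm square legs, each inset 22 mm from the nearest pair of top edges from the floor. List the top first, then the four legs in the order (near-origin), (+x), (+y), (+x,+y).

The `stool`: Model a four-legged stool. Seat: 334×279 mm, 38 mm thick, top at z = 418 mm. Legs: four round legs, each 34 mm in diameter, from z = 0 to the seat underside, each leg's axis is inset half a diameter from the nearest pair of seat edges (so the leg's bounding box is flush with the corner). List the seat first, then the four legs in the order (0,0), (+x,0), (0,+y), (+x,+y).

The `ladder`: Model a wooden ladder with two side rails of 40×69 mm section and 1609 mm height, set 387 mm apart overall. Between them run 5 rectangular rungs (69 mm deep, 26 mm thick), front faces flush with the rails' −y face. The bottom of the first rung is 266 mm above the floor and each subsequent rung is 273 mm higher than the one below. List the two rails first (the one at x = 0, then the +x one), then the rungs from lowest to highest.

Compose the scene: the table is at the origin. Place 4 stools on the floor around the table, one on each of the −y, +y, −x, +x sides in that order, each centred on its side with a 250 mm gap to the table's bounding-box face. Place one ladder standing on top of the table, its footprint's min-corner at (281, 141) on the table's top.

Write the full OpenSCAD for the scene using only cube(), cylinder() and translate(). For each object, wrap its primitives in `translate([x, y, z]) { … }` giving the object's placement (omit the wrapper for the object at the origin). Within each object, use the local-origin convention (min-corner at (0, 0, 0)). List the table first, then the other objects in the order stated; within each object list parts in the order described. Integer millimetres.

translate([0, 0, 674]) cube([940, 505, 38]);
translate([22, 22, 0]) cube([64, 64, 674]);
translate([854, 22, 0]) cube([64, 64, 674]);
translate([22, 419, 0]) cube([64, 64, 674]);
translate([854, 419, 0]) cube([64, 64, 674]);
translate([303, -529, 0]) {
  translate([0, 0, 380]) cube([334, 279, 38]);
  translate([17, 17, 0]) cylinder(h = 380, r = 17);
  translate([317, 17, 0]) cylinder(h = 380, r = 17);
  translate([17, 262, 0]) cylinder(h = 380, r = 17);
  translate([317, 262, 0]) cylinder(h = 380, r = 17);
}
translate([303, 755, 0]) {
  translate([0, 0, 380]) cube([334, 279, 38]);
  translate([17, 17, 0]) cylinder(h = 380, r = 17);
  translate([317, 17, 0]) cylinder(h = 380, r = 17);
  translate([17, 262, 0]) cylinder(h = 380, r = 17);
  translate([317, 262, 0]) cylinder(h = 380, r = 17);
}
translate([-584, 113, 0]) {
  translate([0, 0, 380]) cube([334, 279, 38]);
  translate([17, 17, 0]) cylinder(h = 380, r = 17);
  translate([317, 17, 0]) cylinder(h = 380, r = 17);
  translate([17, 262, 0]) cylinder(h = 380, r = 17);
  translate([317, 262, 0]) cylinder(h = 380, r = 17);
}
translate([1190, 113, 0]) {
  translate([0, 0, 380]) cube([334, 279, 38]);
  translate([17, 17, 0]) cylinder(h = 380, r = 17);
  translate([317, 17, 0]) cylinder(h = 380, r = 17);
  translate([17, 262, 0]) cylinder(h = 380, r = 17);
  translate([317, 262, 0]) cylinder(h = 380, r = 17);
}
translate([281, 141, 712]) {
  cube([40, 69, 1609]);
  translate([347, 0, 0]) cube([40, 69, 1609]);
  translate([40, 0, 266]) cube([307, 69, 26]);
  translate([40, 0, 539]) cube([307, 69, 26]);
  translate([40, 0, 812]) cube([307, 69, 26]);
  translate([40, 0, 1085]) cube([307, 69, 26]);
  translate([40, 0, 1358]) cube([307, 69, 26]);
}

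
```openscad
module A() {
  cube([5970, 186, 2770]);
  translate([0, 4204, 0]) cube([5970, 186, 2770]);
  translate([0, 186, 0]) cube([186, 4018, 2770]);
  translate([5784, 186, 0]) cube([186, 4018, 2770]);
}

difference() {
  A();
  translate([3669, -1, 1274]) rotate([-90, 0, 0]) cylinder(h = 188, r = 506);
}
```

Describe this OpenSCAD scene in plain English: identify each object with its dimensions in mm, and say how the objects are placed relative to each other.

A is the wall frame of a small rectangular building: four walls, each 2770 mm tall and 186 mm thick, enclosing a footprint 5970 mm (x) by 4390 mm (y) outside-to-outside, with no floor or roof. The front and back walls (the −y and +y sides) span the full width; the two side walls fit between them.

The house frame has a circular hole of radius 506 mm through its front wall, centred at (x = 3669, z = 1274).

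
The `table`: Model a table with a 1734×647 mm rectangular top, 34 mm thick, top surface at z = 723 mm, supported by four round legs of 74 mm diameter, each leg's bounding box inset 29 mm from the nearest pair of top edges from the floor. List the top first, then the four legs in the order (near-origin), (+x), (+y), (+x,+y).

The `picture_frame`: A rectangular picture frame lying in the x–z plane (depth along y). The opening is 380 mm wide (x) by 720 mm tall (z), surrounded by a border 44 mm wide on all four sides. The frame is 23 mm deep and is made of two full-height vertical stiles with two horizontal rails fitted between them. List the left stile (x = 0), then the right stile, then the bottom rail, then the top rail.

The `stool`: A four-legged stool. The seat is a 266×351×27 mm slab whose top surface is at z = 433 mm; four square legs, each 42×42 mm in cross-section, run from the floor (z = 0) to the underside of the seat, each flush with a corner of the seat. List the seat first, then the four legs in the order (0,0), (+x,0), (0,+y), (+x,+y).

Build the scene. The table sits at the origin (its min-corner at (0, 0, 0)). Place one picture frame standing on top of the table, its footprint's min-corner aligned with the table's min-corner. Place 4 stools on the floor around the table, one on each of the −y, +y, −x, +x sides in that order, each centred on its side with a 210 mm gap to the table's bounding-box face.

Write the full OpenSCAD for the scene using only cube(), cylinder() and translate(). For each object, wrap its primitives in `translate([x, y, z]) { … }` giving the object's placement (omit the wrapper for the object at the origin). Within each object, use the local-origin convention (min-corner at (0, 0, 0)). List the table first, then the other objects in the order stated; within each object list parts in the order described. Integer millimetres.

translate([0, 0, 689]) cube([1734, 647, 34]);
translate([66, 66, 0]) cylinder(h = 689, r = 37);
translate([1668, 66, 0]) cylinder(h = 689, r = 37);
translate([66, 581, 0]) cylinder(h = 689, r = 37);
translate([1668, 581, 0]) cylinder(h = 689, r = 37);
translate([0, 0, 723]) {
  cube([44, 23, 808]);
  translate([424, 0, 0]) cube([44, 23, 808]);
  translate([44, 0, 0]) cube([380, 23, 44]);
  translate([44, 0, 764]) cube([380, 23, 44]);
}
translate([734, -561, 0]) {
  translate([0, 0, 406]) cube([266, 351, 27]);
  cube([42, 42, 406]);
  translate([224, 0, 0]) cube([42, 42, 406]);
  translate([0, 309, 0]) cube([42, 42, 406]);
  translate([224, 309, 0]) cube([42, 42, 406]);
}
translate([734, 857, 0]) {
  translate([0, 0, 406]) cube([266, 351, 27]);
  cube([42, 42, 406]);
  translate([224, 0, 0]) cube([42, 42, 406]);
  translate([0, 309, 0]) cube([42, 42, 406]);
  translate([224, 309, 0]) cube([42, 42, 406]);
}
translate([-476, 148, 0]) {
  translate([0, 0, 406]) cube([266, 351, 27]);
  cube([42, 42, 406]);
  translate([224, 0, 0]) cube([42, 42, 406]);
  translate([0, 309, 0]) cube([42, 42, 406]);
  translate([224, 309, 0]) cube([42, 42, 406]);
}
translate([1944, 148, 0]) {
  translate([0, 0, 406]) cube([266, 351, 27]);
  cube([42, 42, 406]);
  translate([224, 0, 0]) cube([42, 42, 406]);
  translate([0, 309, 0]) cube([42, 42, 406]);
  translate([224, 309, 0]) cube([42, 42, 406]);
}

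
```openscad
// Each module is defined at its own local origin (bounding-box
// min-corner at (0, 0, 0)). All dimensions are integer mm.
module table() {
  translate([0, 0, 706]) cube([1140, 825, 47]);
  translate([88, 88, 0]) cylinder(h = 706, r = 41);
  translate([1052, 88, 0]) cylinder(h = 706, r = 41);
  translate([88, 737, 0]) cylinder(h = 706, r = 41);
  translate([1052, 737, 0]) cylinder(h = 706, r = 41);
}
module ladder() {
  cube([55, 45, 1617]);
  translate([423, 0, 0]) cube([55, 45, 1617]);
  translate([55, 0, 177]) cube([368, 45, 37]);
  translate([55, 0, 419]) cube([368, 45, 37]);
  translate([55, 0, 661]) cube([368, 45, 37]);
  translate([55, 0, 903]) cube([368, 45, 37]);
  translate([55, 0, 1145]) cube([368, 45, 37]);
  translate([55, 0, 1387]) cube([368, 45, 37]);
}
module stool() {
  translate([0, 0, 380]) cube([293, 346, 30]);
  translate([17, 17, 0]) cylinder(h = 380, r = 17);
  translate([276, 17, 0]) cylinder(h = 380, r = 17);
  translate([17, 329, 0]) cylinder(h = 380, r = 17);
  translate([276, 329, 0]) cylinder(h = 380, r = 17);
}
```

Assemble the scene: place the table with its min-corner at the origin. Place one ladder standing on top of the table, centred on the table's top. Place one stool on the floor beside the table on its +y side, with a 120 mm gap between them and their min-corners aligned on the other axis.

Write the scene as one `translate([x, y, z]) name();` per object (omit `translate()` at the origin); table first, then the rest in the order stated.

table();
translate([331, 390, 753]) ladder();
translate([0, 945, 0]) stool();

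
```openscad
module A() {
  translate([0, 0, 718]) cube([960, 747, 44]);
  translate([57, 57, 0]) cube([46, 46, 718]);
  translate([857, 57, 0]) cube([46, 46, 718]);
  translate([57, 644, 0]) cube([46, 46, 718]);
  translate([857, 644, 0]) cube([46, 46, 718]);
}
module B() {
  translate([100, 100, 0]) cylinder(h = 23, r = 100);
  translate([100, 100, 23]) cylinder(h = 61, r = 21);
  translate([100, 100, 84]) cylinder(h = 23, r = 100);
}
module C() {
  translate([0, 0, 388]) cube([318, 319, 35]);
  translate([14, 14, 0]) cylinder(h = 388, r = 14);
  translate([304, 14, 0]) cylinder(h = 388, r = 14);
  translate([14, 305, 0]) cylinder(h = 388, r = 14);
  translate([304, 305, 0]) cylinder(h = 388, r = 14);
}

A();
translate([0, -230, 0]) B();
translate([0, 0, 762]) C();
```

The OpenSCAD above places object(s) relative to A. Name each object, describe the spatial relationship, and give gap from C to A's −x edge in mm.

A is a table. B is a spool. C is a stool. The spool is on the floor beside the table on its −y side. The stool is on top of the table. The gap from the stool to the table's −x edge is 0 mm.

The stool's min-x is at 0; the table's min-x is 0; gap = 0 mm.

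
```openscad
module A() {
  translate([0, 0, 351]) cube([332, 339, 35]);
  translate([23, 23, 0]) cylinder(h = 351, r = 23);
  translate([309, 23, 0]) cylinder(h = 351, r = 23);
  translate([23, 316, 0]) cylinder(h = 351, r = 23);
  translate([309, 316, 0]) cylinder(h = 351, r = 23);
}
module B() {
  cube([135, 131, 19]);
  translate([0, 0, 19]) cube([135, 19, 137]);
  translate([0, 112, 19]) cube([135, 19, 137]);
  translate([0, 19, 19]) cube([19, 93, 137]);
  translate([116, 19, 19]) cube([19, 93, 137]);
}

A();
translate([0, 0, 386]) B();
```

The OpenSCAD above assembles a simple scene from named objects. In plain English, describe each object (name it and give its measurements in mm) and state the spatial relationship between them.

A is a four-legged stool. The seat is 332×339 mm, 35 mm thick, top at z = 386 mm. It stands on four round legs, each 46 mm in diameter, from z = 0 to the seat underside, each leg's axis is inset half a diameter from the nearest pair of seat edges (so the leg's bounding box is flush with the corner).

B is an open storage box with external size 135×131×156 mm and wall thickness 19 mm (the base is also 19 mm thick). The base covers the whole footprint; the four walls stand on the base, with the y-facing walls full-width and the x-facing walls fitting between their inner faces.

The open box is on top of the stool.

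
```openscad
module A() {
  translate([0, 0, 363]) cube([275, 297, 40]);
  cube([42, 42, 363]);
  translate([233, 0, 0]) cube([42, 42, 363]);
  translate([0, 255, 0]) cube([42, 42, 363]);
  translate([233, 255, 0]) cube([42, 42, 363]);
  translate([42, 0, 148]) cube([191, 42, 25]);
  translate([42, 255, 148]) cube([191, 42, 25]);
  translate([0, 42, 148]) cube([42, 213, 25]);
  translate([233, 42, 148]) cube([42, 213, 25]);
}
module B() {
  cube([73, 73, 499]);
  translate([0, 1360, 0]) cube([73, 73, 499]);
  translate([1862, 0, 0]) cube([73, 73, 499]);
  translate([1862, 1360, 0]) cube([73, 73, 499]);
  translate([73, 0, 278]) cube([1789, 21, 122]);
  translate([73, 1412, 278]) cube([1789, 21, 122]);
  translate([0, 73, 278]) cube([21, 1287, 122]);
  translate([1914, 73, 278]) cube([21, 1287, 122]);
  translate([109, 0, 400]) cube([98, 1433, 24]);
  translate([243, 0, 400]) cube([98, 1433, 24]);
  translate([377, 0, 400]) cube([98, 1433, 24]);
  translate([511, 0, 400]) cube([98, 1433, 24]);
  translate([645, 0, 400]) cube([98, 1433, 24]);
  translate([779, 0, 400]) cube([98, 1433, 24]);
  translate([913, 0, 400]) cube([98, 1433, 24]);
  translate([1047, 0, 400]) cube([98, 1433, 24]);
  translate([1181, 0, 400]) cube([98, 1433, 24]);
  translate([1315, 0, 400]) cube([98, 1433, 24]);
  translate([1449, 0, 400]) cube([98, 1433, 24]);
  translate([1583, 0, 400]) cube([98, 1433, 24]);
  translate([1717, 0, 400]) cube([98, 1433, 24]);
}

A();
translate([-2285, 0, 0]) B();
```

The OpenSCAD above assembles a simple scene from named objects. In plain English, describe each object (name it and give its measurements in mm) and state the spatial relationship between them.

A is a four-legged stool. The seat is 275×297 mm, 40 mm thick, top at z = 403 mm. It stands on four square legs, each 42×42 mm in cross-section, from z = 0 to the seat underside, each flush with a corner of the seat. Four stretchers, 42 mm wide and 25 mm tall, connect adjacent legs with their undersides at z = 148 mm, each running between the inner faces of the legs it joins and aligned with the legs' outer faces on the other axis.

B is a bed frame 1935 mm long (x) by 1433 mm wide (y). Four 73×73 mm corner posts, 499 mm tall, at the corners of the footprint. Four rails of 21 mm thickness and 122 mm height run between adjacent posts with their undersides at z = 278 mm, their outer faces flush with the outside of the frame (the two x-running rails run between the posts' inner faces; the two y-running rails run between the posts' inner faces). 13 slats, each 98 mm wide (x) and 24 mm thick, lie across the top of the two x-running rails, running the full 1433 mm width of the frame in y; the slats are evenly spaced along x between the inner faces of the end posts with equal gaps (rounded down to the nearest mm) at the −x end and between each pair — any rounding remainder accumulates at the +x end.

The bed frame is on the floor beside the stool on its −x side.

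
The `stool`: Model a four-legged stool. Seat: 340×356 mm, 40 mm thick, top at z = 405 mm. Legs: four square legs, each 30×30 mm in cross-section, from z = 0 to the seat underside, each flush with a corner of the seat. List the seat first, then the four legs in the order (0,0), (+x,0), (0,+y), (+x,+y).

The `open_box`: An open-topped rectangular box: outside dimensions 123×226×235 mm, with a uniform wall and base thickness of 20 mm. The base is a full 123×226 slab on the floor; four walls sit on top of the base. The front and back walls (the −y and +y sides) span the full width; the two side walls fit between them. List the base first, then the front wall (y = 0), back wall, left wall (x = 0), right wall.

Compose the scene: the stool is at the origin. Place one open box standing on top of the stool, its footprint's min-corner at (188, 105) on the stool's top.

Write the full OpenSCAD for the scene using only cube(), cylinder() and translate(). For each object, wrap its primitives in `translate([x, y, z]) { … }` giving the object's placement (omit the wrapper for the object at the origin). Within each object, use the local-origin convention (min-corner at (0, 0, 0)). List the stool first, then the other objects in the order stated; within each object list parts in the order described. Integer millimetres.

translate([0, 0, 365]) cube([340, 356, 40]);
cube([30, 30, 365]);
translate([310, 0, 0]) cube([30, 30, 365]);
translate([0, 326, 0]) cube([30, 30, 365]);
translate([310, 326, 0]) cube([30, 30, 365]);
translate([188, 105, 405]) {
  cube([123, 226, 20]);
  translate([0, 0, 20]) cube([123, 20, 215]);
  translate([0, 206, 20]) cube([123, 20, 215]);
  translate([0, 20, 20]) cube([20, 186, 215]);
  translate([103, 20, 20]) cube([20, 186, 215]);
}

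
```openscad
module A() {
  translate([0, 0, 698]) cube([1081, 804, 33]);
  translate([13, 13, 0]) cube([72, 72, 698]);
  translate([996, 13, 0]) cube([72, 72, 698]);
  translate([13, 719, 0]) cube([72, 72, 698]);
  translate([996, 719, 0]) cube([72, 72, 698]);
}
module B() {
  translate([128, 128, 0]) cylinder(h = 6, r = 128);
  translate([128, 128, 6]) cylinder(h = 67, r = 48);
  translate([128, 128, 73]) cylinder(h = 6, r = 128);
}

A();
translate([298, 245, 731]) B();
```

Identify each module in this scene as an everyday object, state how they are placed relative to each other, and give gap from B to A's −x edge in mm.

A is a table. B is a spool. The spool is on top of the table. The gap from the spool to the table's −x edge is 298 mm.

The spool's min-x is at 298; the table's min-x is 0; gap = 298 mm.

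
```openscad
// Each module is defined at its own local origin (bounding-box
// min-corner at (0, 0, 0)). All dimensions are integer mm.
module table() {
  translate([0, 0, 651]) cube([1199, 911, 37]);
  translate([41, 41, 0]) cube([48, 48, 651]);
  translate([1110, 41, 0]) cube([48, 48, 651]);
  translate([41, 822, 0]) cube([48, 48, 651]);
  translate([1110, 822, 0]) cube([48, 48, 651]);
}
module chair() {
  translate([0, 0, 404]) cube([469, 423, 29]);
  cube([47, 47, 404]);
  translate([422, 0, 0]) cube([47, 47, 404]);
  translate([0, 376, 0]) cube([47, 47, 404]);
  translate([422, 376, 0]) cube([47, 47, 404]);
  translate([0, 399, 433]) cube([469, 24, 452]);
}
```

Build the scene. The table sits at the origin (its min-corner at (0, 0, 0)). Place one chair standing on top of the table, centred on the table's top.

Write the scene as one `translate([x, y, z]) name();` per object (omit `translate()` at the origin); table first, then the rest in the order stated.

table();
translate([365, 244, 688]) chair();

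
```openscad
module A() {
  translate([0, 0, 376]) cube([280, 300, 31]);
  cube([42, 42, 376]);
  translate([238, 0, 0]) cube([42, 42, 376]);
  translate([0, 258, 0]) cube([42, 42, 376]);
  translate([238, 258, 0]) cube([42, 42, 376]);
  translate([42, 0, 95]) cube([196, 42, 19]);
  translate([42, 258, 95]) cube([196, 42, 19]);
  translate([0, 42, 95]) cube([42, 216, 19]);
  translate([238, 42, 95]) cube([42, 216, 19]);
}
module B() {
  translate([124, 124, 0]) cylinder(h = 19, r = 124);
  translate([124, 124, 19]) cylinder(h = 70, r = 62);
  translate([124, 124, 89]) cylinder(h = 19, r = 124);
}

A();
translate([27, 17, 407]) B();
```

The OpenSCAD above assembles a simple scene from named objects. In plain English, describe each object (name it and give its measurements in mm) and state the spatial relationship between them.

A is a simple wooden stool: a rectangular seat 280 mm (x) by 300 mm (y), 31 mm thick, top face at z = 407 mm, on four square legs, each 42×42 mm in cross-section. The legs rest on z = 0, each flush with a corner of the seat. Four stretchers, 42 mm wide and 19 mm tall, connect adjacent legs with their undersides at z = 95 mm, each running between the inner faces of the legs it joins and aligned with the legs' outer faces on the other axis.

B is a spool: two coaxial disc flanges of radius 124 mm and thickness 19 mm, joined by a core cylinder of radius 62 mm and height 70 mm. The lower flange rests on z = 0 and the three cylinders share a vertical axis.

The spool is on top of the stool.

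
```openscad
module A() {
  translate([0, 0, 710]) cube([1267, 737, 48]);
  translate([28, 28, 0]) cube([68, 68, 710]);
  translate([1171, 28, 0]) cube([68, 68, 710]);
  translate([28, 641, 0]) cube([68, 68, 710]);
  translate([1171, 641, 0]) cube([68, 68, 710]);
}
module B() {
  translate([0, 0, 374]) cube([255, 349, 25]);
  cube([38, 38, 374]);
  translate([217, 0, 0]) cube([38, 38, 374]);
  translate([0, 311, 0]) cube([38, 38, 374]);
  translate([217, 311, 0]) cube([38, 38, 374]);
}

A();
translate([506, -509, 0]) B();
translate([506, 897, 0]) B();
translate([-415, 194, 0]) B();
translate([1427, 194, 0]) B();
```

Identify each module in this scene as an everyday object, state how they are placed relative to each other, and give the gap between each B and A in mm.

A is a table. B is a stool. Four stools sit around the table at the −y, +y, −x, +x sides. The gap between each stool and the table is 160 mm.

Each stool's nearest face is 160 mm from the table's bounding box.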